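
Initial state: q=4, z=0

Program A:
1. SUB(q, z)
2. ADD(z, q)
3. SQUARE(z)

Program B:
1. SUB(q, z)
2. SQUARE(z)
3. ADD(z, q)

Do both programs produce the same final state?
No

Program A final state: q=4, z=16
Program B final state: q=4, z=4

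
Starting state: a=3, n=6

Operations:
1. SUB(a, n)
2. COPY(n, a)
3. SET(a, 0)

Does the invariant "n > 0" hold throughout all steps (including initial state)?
No, violated after step 2

The invariant is violated after step 2.

State at each step:
Initial: a=3, n=6
After step 1: a=-3, n=6
After step 2: a=-3, n=-3
After step 3: a=0, n=-3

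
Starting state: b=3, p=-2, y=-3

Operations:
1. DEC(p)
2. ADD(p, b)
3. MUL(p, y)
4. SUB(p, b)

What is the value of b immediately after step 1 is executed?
b = 3

Tracing b through execution:
Initial: b = 3
After step 1 (DEC(p)): b = 3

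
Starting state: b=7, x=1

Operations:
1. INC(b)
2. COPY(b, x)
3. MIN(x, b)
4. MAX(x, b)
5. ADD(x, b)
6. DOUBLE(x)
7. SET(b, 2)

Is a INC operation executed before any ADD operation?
Yes

First INC: step 1
First ADD: step 5
Since 1 < 5, INC comes first.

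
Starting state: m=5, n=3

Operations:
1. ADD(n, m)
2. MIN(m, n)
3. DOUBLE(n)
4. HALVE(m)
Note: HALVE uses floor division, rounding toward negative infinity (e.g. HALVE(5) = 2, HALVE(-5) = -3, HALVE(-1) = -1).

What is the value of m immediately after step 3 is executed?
m = 5

Tracing m through execution:
Initial: m = 5
After step 1 (ADD(n, m)): m = 5
After step 2 (MIN(m, n)): m = 5
After step 3 (DOUBLE(n)): m = 5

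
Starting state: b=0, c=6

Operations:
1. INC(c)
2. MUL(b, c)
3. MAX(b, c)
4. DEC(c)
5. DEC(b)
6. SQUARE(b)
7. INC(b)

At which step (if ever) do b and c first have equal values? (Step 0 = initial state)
Step 3

b and c first become equal after step 3.

Comparing values at each step:
Initial: b=0, c=6
After step 1: b=0, c=7
After step 2: b=0, c=7
After step 3: b=7, c=7 ← equal!
After step 4: b=7, c=6
After step 5: b=6, c=6 ← equal!
After step 6: b=36, c=6
After step 7: b=37, c=6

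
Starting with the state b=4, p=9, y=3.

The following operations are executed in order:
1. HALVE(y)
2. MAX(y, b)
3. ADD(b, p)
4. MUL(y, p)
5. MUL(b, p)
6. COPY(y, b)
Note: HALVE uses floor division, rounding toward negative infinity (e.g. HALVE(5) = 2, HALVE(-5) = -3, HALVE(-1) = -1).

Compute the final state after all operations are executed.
{b: 117, p: 9, y: 117}

Step-by-step execution:
Initial: b=4, p=9, y=3
After step 1 (HALVE(y)): b=4, p=9, y=1
After step 2 (MAX(y, b)): b=4, p=9, y=4
After step 3 (ADD(b, p)): b=13, p=9, y=4
After step 4 (MUL(y, p)): b=13, p=9, y=36
After step 5 (MUL(b, p)): b=117, p=9, y=36
After step 6 (COPY(y, b)): b=117, p=9, y=117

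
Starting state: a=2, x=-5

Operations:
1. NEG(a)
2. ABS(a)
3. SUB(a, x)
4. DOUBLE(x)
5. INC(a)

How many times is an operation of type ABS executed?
1

Counting ABS operations:
Step 2: ABS(a) ← ABS
Total: 1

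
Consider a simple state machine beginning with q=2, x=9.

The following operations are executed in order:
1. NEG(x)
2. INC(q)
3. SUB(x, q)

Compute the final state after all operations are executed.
{q: 3, x: -12}

Step-by-step execution:
Initial: q=2, x=9
After step 1 (NEG(x)): q=2, x=-9
After step 2 (INC(q)): q=3, x=-9
After step 3 (SUB(x, q)): q=3, x=-12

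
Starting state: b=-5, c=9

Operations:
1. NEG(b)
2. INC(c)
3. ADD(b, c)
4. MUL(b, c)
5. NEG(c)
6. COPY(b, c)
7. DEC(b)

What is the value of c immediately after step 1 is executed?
c = 9

Tracing c through execution:
Initial: c = 9
After step 1 (NEG(b)): c = 9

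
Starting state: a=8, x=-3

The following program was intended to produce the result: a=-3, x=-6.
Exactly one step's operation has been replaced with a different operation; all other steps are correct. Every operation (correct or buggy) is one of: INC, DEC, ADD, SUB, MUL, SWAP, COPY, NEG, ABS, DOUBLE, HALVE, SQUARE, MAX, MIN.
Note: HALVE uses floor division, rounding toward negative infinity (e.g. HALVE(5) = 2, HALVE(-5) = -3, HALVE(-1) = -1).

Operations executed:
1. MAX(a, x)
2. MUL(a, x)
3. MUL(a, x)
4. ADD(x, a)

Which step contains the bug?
Step 3

Trace with buggy code:
Initial: a=8, x=-3
After step 1: a=8, x=-3
After step 2: a=-24, x=-3
After step 3: a=72, x=-3
After step 4: a=72, x=69
Actual final a=72, x=69 ≠ expected a=-3, x=-6.
Step 3 is the only position where a single-operation replacement can produce the expected result.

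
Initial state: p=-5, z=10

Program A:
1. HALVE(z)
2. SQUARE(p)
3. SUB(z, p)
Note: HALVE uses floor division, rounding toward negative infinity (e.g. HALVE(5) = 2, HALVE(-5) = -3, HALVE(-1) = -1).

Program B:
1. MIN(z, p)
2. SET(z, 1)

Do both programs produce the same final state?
No

Program A final state: p=25, z=-20
Program B final state: p=-5, z=1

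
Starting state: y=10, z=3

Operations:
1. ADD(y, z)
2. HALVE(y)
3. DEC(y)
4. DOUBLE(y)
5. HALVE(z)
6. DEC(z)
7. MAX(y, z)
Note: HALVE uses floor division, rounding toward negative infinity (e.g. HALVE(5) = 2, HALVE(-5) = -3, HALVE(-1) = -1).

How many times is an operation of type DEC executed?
2

Counting DEC operations:
Step 3: DEC(y) ← DEC
Step 6: DEC(z) ← DEC
Total: 2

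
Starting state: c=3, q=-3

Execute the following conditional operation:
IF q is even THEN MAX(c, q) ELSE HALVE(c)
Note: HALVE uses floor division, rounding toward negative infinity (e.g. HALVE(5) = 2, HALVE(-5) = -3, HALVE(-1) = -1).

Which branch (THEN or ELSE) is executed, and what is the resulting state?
Branch: ELSE, Final state: c=1, q=-3

Evaluating condition: q is even
Condition is False, so ELSE branch executes
After HALVE(c): c=1, q=-3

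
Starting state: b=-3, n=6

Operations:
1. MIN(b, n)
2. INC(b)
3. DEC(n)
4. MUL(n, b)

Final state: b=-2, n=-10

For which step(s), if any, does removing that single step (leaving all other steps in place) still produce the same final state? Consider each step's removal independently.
Step(s) 1

Testing removal of each single step:
Without step 1: final = b=-2, n=-10 (same)
Without step 2: final = b=-3, n=-15 (different)
Without step 3: final = b=-2, n=-12 (different)
Without step 4: final = b=-2, n=5 (different)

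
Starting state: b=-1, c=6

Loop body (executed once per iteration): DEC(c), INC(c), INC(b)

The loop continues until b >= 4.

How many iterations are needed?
5

Tracing iterations:
Initial: b=-1, c=6
After iteration 1: b=0, c=6
After iteration 2: b=1, c=6
After iteration 3: b=2, c=6
After iteration 4: b=3, c=6
After iteration 5: b=4, c=6
b >= 4 now holds, so the loop exits after 5 iterations.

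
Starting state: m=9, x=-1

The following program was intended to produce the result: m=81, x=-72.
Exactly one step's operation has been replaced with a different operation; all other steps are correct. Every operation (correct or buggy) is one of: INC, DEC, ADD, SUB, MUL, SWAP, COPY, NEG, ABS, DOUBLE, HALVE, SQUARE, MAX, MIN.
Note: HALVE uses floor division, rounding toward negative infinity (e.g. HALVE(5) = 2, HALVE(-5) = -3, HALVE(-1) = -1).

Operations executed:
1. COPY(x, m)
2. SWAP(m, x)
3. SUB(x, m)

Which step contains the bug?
Step 2

Trace with buggy code:
Initial: m=9, x=-1
After step 1: m=9, x=9
After step 2: m=9, x=9
After step 3: m=9, x=0
Actual final m=9, x=0 ≠ expected m=81, x=-72.
Step 2 is the only position where a single-operation replacement can produce the expected result.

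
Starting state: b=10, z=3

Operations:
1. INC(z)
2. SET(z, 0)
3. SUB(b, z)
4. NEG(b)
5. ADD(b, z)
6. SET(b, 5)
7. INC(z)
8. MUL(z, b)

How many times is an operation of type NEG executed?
1

Counting NEG operations:
Step 4: NEG(b) ← NEG
Total: 1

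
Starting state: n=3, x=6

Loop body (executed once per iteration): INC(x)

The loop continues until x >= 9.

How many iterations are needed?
3

Tracing iterations:
Initial: n=3, x=6
After iteration 1: n=3, x=7
After iteration 2: n=3, x=8
After iteration 3: n=3, x=9
x >= 9 now holds, so the loop exits after 3 iterations.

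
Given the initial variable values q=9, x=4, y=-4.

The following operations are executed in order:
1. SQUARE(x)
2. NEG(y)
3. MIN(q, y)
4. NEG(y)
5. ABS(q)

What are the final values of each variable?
{q: 4, x: 16, y: -4}

Step-by-step execution:
Initial: q=9, x=4, y=-4
After step 1 (SQUARE(x)): q=9, x=16, y=-4
After step 2 (NEG(y)): q=9, x=16, y=4
After step 3 (MIN(q, y)): q=4, x=16, y=4
After step 4 (NEG(y)): q=4, x=16, y=-4
After step 5 (ABS(q)): q=4, x=16, y=-4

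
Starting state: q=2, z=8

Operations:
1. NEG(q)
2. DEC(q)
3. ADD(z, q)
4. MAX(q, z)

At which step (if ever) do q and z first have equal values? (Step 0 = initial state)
Step 4

q and z first become equal after step 4.

Comparing values at each step:
Initial: q=2, z=8
After step 1: q=-2, z=8
After step 2: q=-3, z=8
After step 3: q=-3, z=5
After step 4: q=5, z=5 ← equal!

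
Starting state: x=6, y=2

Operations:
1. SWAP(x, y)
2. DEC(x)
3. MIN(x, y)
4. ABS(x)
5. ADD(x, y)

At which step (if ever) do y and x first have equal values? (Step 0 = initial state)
Never

y and x never become equal during execution.

Comparing values at each step:
Initial: y=2, x=6
After step 1: y=6, x=2
After step 2: y=6, x=1
After step 3: y=6, x=1
After step 4: y=6, x=1
After step 5: y=6, x=7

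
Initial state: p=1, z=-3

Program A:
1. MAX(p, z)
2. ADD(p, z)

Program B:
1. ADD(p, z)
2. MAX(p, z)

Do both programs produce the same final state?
Yes

Program A final state: p=-2, z=-3
Program B final state: p=-2, z=-3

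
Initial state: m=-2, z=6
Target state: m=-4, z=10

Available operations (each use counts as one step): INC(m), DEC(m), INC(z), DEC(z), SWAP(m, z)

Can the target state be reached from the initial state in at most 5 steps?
No

The target state cannot be reached within 5 steps.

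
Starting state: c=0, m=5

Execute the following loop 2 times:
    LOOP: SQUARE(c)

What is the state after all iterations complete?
c=0, m=5

Iteration trace:
Start: c=0, m=5
After iteration 1: c=0, m=5
After iteration 2: c=0, m=5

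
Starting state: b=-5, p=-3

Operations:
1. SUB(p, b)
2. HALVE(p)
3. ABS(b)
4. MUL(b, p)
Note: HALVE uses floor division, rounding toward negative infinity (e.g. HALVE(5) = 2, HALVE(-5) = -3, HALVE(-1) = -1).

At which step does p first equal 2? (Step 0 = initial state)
Step 1

Tracing p:
Initial: p = -3
After step 1: p = 2 ← first occurrence
After step 2: p = 1
After step 3: p = 1
After step 4: p = 1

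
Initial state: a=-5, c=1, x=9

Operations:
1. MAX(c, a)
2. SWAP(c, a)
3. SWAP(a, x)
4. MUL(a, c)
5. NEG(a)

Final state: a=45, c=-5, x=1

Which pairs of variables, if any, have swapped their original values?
None

Comparing initial and final values:
a: -5 → 45
c: 1 → -5
x: 9 → 1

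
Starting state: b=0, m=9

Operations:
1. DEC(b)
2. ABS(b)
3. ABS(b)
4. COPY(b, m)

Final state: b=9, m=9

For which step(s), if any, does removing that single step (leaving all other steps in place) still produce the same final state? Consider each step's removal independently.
Step(s) 1, 2, 3

Testing removal of each single step:
Without step 1: final = b=9, m=9 (same)
Without step 2: final = b=9, m=9 (same)
Without step 3: final = b=9, m=9 (same)
Without step 4: final = b=1, m=9 (different)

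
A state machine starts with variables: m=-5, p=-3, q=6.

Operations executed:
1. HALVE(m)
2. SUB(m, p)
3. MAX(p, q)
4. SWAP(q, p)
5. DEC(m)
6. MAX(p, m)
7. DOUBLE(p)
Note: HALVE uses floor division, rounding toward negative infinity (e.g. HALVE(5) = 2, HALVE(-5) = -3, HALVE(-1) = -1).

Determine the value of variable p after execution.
p = 12

Tracing execution:
Step 1: HALVE(m) → p = -3
Step 2: SUB(m, p) → p = -3
Step 3: MAX(p, q) → p = 6
Step 4: SWAP(q, p) → p = 6
Step 5: DEC(m) → p = 6
Step 6: MAX(p, m) → p = 6
Step 7: DOUBLE(p) → p = 12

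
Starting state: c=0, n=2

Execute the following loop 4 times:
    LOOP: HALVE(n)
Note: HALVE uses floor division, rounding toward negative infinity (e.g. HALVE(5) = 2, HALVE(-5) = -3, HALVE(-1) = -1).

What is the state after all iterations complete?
c=0, n=0

Iteration trace:
Start: c=0, n=2
After iteration 1: c=0, n=1
After iteration 2: c=0, n=0
After iteration 3: c=0, n=0
After iteration 4: c=0, n=0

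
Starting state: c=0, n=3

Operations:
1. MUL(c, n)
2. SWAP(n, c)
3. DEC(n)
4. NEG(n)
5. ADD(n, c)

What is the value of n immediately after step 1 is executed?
n = 3

Tracing n through execution:
Initial: n = 3
After step 1 (MUL(c, n)): n = 3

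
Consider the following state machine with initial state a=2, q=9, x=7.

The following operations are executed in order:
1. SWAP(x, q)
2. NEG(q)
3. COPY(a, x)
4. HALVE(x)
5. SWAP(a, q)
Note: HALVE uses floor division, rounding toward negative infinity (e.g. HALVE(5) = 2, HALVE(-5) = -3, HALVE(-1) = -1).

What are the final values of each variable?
{a: -7, q: 9, x: 4}

Step-by-step execution:
Initial: a=2, q=9, x=7
After step 1 (SWAP(x, q)): a=2, q=7, x=9
After step 2 (NEG(q)): a=2, q=-7, x=9
After step 3 (COPY(a, x)): a=9, q=-7, x=9
After step 4 (HALVE(x)): a=9, q=-7, x=4
After step 5 (SWAP(a, q)): a=-7, q=9, x=4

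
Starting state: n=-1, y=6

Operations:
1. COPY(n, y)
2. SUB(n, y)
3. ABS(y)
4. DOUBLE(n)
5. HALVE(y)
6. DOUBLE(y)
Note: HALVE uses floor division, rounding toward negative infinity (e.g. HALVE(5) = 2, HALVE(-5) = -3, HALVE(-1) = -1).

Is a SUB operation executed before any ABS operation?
Yes

First SUB: step 2
First ABS: step 3
Since 2 < 3, SUB comes first.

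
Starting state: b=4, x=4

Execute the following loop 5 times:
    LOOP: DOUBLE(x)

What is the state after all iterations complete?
b=4, x=128

Iteration trace:
Start: b=4, x=4
After iteration 1: b=4, x=8
After iteration 2: b=4, x=16
After iteration 3: b=4, x=32
After iteration 4: b=4, x=64
After iteration 5: b=4, x=128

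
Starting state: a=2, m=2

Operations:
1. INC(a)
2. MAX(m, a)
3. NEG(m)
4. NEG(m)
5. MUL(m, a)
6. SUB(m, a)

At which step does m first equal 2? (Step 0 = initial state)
Step 0

Tracing m:
Initial: m = 2 ← first occurrence
After step 1: m = 2
After step 2: m = 3
After step 3: m = -3
After step 4: m = 3
After step 5: m = 9
After step 6: m = 6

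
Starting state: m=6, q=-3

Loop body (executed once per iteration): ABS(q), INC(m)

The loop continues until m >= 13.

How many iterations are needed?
7

Tracing iterations:
Initial: m=6, q=-3
After iteration 1: m=7, q=3
After iteration 2: m=8, q=3
After iteration 3: m=9, q=3
After iteration 4: m=10, q=3
After iteration 5: m=11, q=3
After iteration 6: m=12, q=3
After iteration 7: m=13, q=3
m >= 13 now holds, so the loop exits after 7 iterations.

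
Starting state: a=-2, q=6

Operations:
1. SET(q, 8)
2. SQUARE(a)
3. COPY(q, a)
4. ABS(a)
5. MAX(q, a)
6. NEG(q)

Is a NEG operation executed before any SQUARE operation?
No

First NEG: step 6
First SQUARE: step 2
Since 6 > 2, SQUARE comes first.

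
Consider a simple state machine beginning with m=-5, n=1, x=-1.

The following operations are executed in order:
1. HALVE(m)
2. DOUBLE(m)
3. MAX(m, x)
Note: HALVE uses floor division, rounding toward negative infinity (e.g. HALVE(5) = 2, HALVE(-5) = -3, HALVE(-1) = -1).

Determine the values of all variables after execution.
{m: -1, n: 1, x: -1}

Step-by-step execution:
Initial: m=-5, n=1, x=-1
After step 1 (HALVE(m)): m=-3, n=1, x=-1
After step 2 (DOUBLE(m)): m=-6, n=1, x=-1
After step 3 (MAX(m, x)): m=-1, n=1, x=-1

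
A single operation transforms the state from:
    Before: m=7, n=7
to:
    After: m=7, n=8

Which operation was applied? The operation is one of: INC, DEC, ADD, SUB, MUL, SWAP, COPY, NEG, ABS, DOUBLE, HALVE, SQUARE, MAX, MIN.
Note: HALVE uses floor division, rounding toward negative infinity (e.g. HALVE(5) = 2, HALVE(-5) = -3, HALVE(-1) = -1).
INC(n)

Analyzing the change:
Before: m=7, n=7
After: m=7, n=8
Variable n changed from 7 to 8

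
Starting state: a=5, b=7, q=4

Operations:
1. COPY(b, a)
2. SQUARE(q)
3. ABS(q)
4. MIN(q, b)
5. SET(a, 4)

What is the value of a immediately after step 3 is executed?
a = 5

Tracing a through execution:
Initial: a = 5
After step 1 (COPY(b, a)): a = 5
After step 2 (SQUARE(q)): a = 5
After step 3 (ABS(q)): a = 5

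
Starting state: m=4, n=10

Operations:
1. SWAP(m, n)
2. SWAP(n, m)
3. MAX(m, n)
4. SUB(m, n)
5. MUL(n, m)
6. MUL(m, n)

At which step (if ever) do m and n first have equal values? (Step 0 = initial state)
Step 3

m and n first become equal after step 3.

Comparing values at each step:
Initial: m=4, n=10
After step 1: m=10, n=4
After step 2: m=4, n=10
After step 3: m=10, n=10 ← equal!
After step 4: m=0, n=10
After step 5: m=0, n=0 ← equal!
After step 6: m=0, n=0 ← equal!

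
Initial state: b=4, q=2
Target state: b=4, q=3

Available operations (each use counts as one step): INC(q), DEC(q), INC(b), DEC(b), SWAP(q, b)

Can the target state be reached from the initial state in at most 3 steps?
Yes

Path (1 step): INC(q)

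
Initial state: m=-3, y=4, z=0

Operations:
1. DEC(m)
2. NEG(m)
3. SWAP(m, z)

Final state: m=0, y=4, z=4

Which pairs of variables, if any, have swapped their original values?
None

Comparing initial and final values:
m: -3 → 0
y: 4 → 4
z: 0 → 4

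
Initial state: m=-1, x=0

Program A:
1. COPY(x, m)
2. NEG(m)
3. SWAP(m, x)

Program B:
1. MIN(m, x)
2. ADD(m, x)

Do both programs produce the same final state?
No

Program A final state: m=-1, x=1
Program B final state: m=-1, x=0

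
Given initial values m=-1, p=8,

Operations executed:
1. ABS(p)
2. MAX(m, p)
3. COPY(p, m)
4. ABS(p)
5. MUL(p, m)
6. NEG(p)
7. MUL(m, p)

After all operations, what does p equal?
p = -64

Tracing execution:
Step 1: ABS(p) → p = 8
Step 2: MAX(m, p) → p = 8
Step 3: COPY(p, m) → p = 8
Step 4: ABS(p) → p = 8
Step 5: MUL(p, m) → p = 64
Step 6: NEG(p) → p = -64
Step 7: MUL(m, p) → p = -64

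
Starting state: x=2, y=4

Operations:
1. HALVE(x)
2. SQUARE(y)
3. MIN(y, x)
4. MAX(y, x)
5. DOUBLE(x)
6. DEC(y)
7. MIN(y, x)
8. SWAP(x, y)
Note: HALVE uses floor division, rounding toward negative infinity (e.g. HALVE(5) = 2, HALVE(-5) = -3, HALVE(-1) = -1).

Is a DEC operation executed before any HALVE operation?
No

First DEC: step 6
First HALVE: step 1
Since 6 > 1, HALVE comes first.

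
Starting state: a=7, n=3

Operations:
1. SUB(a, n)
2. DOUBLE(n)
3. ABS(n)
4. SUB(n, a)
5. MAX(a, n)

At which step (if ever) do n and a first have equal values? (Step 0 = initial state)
Never

n and a never become equal during execution.

Comparing values at each step:
Initial: n=3, a=7
After step 1: n=3, a=4
After step 2: n=6, a=4
After step 3: n=6, a=4
After step 4: n=2, a=4
After step 5: n=2, a=4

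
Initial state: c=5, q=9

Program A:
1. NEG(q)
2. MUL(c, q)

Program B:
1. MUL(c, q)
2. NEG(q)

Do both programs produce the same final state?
No

Program A final state: c=-45, q=-9
Program B final state: c=45, q=-9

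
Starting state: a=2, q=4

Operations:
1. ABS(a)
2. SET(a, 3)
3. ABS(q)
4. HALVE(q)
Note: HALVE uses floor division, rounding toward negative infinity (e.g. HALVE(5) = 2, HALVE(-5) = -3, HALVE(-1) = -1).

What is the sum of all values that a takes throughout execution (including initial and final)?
13

Values of a at each step:
Initial: a = 2
After step 1: a = 2
After step 2: a = 3
After step 3: a = 3
After step 4: a = 3
Sum = 2 + 2 + 3 + 3 + 3 = 13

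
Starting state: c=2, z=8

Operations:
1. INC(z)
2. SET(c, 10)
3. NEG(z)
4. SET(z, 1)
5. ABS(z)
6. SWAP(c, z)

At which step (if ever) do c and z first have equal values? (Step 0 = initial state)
Never

c and z never become equal during execution.

Comparing values at each step:
Initial: c=2, z=8
After step 1: c=2, z=9
After step 2: c=10, z=9
After step 3: c=10, z=-9
After step 4: c=10, z=1
After step 5: c=10, z=1
After step 6: c=1, z=10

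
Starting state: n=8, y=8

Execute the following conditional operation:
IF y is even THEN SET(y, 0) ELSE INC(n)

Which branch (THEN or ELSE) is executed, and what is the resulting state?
Branch: THEN, Final state: n=8, y=0

Evaluating condition: y is even
Condition is True, so THEN branch executes
After SET(y, 0): n=8, y=0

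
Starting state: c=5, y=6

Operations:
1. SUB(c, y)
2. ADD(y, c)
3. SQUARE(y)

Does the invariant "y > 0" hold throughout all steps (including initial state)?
Yes

The invariant holds at every step.

State at each step:
Initial: c=5, y=6
After step 1: c=-1, y=6
After step 2: c=-1, y=5
After step 3: c=-1, y=25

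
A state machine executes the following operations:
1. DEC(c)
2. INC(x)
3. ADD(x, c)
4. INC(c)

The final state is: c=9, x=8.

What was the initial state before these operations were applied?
c=9, x=-1

Working backwards:
Final state: c=9, x=8
Before step 4 (INC(c)): c=8, x=8
Before step 3 (ADD(x, c)): c=8, x=0
Before step 2 (INC(x)): c=8, x=-1
Before step 1 (DEC(c)): c=9, x=-1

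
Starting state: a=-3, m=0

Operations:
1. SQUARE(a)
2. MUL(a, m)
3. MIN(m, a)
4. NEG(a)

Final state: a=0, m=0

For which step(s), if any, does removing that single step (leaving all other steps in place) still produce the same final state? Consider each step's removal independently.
Step(s) 1, 3, 4

Testing removal of each single step:
Without step 1: final = a=0, m=0 (same)
Without step 2: final = a=-9, m=0 (different)
Without step 3: final = a=0, m=0 (same)
Without step 4: final = a=0, m=0 (same)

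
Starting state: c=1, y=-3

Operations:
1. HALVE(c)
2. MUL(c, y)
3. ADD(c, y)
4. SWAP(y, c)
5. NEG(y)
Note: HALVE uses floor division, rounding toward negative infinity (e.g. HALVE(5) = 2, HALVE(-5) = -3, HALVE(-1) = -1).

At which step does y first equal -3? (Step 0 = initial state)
Step 0

Tracing y:
Initial: y = -3 ← first occurrence
After step 1: y = -3
After step 2: y = -3
After step 3: y = -3
After step 4: y = -3
After step 5: y = 3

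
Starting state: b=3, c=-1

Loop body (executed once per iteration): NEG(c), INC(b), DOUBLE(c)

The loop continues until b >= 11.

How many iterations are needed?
8

Tracing iterations:
Initial: b=3, c=-1
After iteration 1: b=4, c=2
After iteration 2: b=5, c=-4
After iteration 3: b=6, c=8
After iteration 4: b=7, c=-16
After iteration 5: b=8, c=32
After iteration 6: b=9, c=-64
After iteration 7: b=10, c=128
After iteration 8: b=11, c=-256
b >= 11 now holds, so the loop exits after 8 iterations.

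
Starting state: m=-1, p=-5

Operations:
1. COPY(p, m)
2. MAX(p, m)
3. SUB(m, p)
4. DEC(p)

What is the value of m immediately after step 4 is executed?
m = 0

Tracing m through execution:
Initial: m = -1
After step 1 (COPY(p, m)): m = -1
After step 2 (MAX(p, m)): m = -1
After step 3 (SUB(m, p)): m = 0
After step 4 (DEC(p)): m = 0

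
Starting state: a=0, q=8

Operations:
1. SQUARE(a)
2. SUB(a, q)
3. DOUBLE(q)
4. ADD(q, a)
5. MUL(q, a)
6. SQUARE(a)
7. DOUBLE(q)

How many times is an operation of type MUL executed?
1

Counting MUL operations:
Step 5: MUL(q, a) ← MUL
Total: 1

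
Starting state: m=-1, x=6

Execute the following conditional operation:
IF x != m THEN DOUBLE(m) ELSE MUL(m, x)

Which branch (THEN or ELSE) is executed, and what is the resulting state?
Branch: THEN, Final state: m=-2, x=6

Evaluating condition: x != m
x = 6, m = -1
Condition is True, so THEN branch executes
After DOUBLE(m): m=-2, x=6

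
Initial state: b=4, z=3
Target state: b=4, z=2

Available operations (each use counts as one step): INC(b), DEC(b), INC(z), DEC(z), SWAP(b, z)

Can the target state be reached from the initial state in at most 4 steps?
Yes

Path (1 step): DEC(z)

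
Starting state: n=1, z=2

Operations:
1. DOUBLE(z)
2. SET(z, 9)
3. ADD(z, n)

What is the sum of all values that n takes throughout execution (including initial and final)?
4

Values of n at each step:
Initial: n = 1
After step 1: n = 1
After step 2: n = 1
After step 3: n = 1
Sum = 1 + 1 + 1 + 1 = 4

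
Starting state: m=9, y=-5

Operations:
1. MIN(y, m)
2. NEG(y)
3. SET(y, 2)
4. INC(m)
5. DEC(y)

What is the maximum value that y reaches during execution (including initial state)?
5

Values of y at each step:
Initial: y = -5
After step 1: y = -5
After step 2: y = 5 ← maximum
After step 3: y = 2
After step 4: y = 2
After step 5: y = 1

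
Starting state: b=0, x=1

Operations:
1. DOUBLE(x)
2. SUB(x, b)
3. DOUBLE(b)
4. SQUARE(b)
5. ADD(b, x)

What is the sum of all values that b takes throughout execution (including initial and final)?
2

Values of b at each step:
Initial: b = 0
After step 1: b = 0
After step 2: b = 0
After step 3: b = 0
After step 4: b = 0
After step 5: b = 2
Sum = 0 + 0 + 0 + 0 + 0 + 2 = 2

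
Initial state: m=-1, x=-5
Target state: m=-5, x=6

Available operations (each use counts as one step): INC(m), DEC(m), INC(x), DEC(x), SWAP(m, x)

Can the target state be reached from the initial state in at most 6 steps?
No

The target state cannot be reached within 6 steps.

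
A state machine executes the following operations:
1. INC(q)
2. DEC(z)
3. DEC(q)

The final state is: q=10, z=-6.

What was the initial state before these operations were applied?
q=10, z=-5

Working backwards:
Final state: q=10, z=-6
Before step 3 (DEC(q)): q=11, z=-6
Before step 2 (DEC(z)): q=11, z=-5
Before step 1 (INC(q)): q=10, z=-5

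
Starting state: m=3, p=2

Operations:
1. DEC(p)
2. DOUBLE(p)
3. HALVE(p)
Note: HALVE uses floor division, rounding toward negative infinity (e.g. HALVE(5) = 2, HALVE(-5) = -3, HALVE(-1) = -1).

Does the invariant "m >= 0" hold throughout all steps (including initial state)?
Yes

The invariant holds at every step.

State at each step:
Initial: m=3, p=2
After step 1: m=3, p=1
After step 2: m=3, p=2
After step 3: m=3, p=1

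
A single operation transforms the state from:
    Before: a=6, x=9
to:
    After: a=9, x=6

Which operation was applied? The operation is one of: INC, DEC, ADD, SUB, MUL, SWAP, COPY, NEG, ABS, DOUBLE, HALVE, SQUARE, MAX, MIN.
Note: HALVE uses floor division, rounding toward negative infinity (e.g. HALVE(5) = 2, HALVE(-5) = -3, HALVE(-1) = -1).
SWAP(a, x)

Analyzing the change:
Before: a=6, x=9
After: a=9, x=6
Variable a changed from 6 to 9
Variable x changed from 9 to 6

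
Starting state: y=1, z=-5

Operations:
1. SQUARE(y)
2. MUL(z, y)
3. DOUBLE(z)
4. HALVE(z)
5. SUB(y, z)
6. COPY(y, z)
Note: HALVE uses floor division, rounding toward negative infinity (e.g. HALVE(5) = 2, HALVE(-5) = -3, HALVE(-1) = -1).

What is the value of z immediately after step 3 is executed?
z = -10

Tracing z through execution:
Initial: z = -5
After step 1 (SQUARE(y)): z = -5
After step 2 (MUL(z, y)): z = -5
After step 3 (DOUBLE(z)): z = -10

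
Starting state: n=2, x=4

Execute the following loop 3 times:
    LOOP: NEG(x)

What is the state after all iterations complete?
n=2, x=-4

Iteration trace:
Start: n=2, x=4
After iteration 1: n=2, x=-4
After iteration 2: n=2, x=4
After iteration 3: n=2, x=-4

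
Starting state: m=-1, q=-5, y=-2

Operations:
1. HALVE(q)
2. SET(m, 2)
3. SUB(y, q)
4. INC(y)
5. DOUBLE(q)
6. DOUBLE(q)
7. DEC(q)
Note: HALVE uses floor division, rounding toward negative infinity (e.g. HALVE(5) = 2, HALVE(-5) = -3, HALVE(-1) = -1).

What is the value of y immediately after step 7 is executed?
y = 2

Tracing y through execution:
Initial: y = -2
After step 1 (HALVE(q)): y = -2
After step 2 (SET(m, 2)): y = -2
After step 3 (SUB(y, q)): y = 1
After step 4 (INC(y)): y = 2
After step 5 (DOUBLE(q)): y = 2
After step 6 (DOUBLE(q)): y = 2
After step 7 (DEC(q)): y = 2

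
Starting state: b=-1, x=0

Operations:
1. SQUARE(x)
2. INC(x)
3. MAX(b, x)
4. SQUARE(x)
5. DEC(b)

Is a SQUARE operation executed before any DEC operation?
Yes

First SQUARE: step 1
First DEC: step 5
Since 1 < 5, SQUARE comes first.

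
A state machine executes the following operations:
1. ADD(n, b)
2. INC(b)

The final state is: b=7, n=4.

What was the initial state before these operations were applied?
b=6, n=-2

Working backwards:
Final state: b=7, n=4
Before step 2 (INC(b)): b=6, n=4
Before step 1 (ADD(n, b)): b=6, n=-2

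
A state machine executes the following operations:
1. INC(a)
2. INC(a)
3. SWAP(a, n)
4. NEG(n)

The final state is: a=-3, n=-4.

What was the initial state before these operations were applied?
a=2, n=-3

Working backwards:
Final state: a=-3, n=-4
Before step 4 (NEG(n)): a=-3, n=4
Before step 3 (SWAP(a, n)): a=4, n=-3
Before step 2 (INC(a)): a=3, n=-3
Before step 1 (INC(a)): a=2, n=-3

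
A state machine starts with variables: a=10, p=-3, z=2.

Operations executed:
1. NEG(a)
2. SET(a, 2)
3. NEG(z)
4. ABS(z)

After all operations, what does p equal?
p = -3

Tracing execution:
Step 1: NEG(a) → p = -3
Step 2: SET(a, 2) → p = -3
Step 3: NEG(z) → p = -3
Step 4: ABS(z) → p = -3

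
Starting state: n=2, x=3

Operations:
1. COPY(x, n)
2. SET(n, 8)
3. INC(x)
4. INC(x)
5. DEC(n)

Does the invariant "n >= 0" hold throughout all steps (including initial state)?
Yes

The invariant holds at every step.

State at each step:
Initial: n=2, x=3
After step 1: n=2, x=2
After step 2: n=8, x=2
After step 3: n=8, x=3
After step 4: n=8, x=4
After step 5: n=7, x=4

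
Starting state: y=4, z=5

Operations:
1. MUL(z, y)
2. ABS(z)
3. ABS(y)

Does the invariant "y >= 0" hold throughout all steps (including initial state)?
Yes

The invariant holds at every step.

State at each step:
Initial: y=4, z=5
After step 1: y=4, z=20
After step 2: y=4, z=20
After step 3: y=4, z=20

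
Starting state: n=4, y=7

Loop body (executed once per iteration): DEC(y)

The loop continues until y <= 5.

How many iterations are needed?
2

Tracing iterations:
Initial: n=4, y=7
After iteration 1: n=4, y=6
After iteration 2: n=4, y=5
y <= 5 now holds, so the loop exits after 2 iterations.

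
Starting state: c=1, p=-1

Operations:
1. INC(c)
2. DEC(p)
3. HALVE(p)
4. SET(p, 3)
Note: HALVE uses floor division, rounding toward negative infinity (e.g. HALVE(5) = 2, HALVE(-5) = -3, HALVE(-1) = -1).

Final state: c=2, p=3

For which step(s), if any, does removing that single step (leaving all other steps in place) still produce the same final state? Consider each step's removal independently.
Step(s) 2, 3

Testing removal of each single step:
Without step 1: final = c=1, p=3 (different)
Without step 2: final = c=2, p=3 (same)
Without step 3: final = c=2, p=3 (same)
Without step 4: final = c=2, p=-1 (different)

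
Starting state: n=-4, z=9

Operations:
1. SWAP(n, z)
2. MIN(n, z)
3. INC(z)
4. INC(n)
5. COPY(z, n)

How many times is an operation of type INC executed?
2

Counting INC operations:
Step 3: INC(z) ← INC
Step 4: INC(n) ← INC
Total: 2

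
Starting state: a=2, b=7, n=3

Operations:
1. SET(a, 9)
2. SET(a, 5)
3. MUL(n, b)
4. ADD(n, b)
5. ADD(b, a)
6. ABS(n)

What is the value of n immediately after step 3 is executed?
n = 21

Tracing n through execution:
Initial: n = 3
After step 1 (SET(a, 9)): n = 3
After step 2 (SET(a, 5)): n = 3
After step 3 (MUL(n, b)): n = 21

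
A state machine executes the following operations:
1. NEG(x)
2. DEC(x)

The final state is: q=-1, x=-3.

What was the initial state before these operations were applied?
q=-1, x=2

Working backwards:
Final state: q=-1, x=-3
Before step 2 (DEC(x)): q=-1, x=-2
Before step 1 (NEG(x)): q=-1, x=2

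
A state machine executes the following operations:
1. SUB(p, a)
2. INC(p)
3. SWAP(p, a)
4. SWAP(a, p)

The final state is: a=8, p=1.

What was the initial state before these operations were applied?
a=8, p=8

Working backwards:
Final state: a=8, p=1
Before step 4 (SWAP(a, p)): a=1, p=8
Before step 3 (SWAP(p, a)): a=8, p=1
Before step 2 (INC(p)): a=8, p=0
Before step 1 (SUB(p, a)): a=8, p=8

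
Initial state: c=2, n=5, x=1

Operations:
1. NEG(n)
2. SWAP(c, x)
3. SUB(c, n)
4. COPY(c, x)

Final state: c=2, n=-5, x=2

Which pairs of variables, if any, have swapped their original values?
None

Comparing initial and final values:
n: 5 → -5
c: 2 → 2
x: 1 → 2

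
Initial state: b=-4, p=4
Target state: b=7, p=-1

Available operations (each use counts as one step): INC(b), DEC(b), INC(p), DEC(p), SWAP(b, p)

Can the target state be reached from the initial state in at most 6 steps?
No

The target state cannot be reached within 6 steps.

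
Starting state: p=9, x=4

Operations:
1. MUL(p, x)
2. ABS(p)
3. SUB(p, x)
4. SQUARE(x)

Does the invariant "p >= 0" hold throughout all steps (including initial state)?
Yes

The invariant holds at every step.

State at each step:
Initial: p=9, x=4
After step 1: p=36, x=4
After step 2: p=36, x=4
After step 3: p=32, x=4
After step 4: p=32, x=16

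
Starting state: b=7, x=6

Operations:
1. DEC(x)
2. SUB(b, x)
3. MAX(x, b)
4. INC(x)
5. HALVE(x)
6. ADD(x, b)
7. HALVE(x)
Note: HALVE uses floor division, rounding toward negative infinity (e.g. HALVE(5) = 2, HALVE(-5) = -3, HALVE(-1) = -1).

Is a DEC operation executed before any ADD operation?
Yes

First DEC: step 1
First ADD: step 6
Since 1 < 6, DEC comes first.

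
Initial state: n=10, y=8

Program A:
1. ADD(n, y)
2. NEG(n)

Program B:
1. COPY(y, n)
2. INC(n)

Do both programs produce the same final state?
No

Program A final state: n=-18, y=8
Program B final state: n=11, y=10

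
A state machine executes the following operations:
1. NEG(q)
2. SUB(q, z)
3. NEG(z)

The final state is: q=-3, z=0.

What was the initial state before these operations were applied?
q=3, z=0

Working backwards:
Final state: q=-3, z=0
Before step 3 (NEG(z)): q=-3, z=0
Before step 2 (SUB(q, z)): q=-3, z=0
Before step 1 (NEG(q)): q=3, z=0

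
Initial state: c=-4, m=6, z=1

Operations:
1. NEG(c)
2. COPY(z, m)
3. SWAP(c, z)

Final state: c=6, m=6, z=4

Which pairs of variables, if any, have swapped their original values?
None

Comparing initial and final values:
m: 6 → 6
z: 1 → 4
c: -4 → 6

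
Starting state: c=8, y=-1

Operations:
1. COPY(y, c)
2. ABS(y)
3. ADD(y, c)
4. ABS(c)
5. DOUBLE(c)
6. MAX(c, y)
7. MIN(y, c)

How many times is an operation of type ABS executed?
2

Counting ABS operations:
Step 2: ABS(y) ← ABS
Step 4: ABS(c) ← ABS
Total: 2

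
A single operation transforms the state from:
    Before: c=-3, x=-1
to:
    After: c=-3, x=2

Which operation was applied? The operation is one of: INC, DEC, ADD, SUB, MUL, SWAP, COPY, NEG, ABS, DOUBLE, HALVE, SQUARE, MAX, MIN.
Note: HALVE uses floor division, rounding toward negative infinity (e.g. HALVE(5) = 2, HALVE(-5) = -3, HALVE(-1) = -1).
SUB(x, c)

Analyzing the change:
Before: c=-3, x=-1
After: c=-3, x=2
Variable x changed from -1 to 2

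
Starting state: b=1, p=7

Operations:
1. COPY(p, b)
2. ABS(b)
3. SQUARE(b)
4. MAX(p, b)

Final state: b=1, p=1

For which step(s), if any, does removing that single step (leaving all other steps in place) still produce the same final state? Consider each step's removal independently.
Step(s) 2, 3, 4

Testing removal of each single step:
Without step 1: final = b=1, p=7 (different)
Without step 2: final = b=1, p=1 (same)
Without step 3: final = b=1, p=1 (same)
Without step 4: final = b=1, p=1 (same)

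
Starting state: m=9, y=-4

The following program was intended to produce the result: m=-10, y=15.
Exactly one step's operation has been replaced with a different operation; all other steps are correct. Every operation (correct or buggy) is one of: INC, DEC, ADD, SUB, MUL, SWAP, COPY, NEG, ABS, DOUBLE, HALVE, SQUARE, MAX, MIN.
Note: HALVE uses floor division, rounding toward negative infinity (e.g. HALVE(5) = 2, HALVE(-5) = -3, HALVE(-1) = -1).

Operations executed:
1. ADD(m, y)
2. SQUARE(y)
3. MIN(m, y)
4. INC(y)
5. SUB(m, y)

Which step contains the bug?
Step 4

Trace with buggy code:
Initial: m=9, y=-4
After step 1: m=5, y=-4
After step 2: m=5, y=16
After step 3: m=5, y=16
After step 4: m=5, y=17
After step 5: m=-12, y=17
Actual final m=-12, y=17 ≠ expected m=-10, y=15.
Step 4 is the only position where a single-operation replacement can produce the expected result.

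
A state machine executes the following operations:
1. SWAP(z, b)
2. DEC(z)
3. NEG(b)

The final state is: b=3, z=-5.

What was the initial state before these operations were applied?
b=-4, z=-3

Working backwards:
Final state: b=3, z=-5
Before step 3 (NEG(b)): b=-3, z=-5
Before step 2 (DEC(z)): b=-3, z=-4
Before step 1 (SWAP(z, b)): b=-4, z=-3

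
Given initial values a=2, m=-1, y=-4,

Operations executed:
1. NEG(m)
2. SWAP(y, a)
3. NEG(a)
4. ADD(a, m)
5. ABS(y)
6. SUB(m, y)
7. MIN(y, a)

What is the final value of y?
y = 2

Tracing execution:
Step 1: NEG(m) → y = -4
Step 2: SWAP(y, a) → y = 2
Step 3: NEG(a) → y = 2
Step 4: ADD(a, m) → y = 2
Step 5: ABS(y) → y = 2
Step 6: SUB(m, y) → y = 2
Step 7: MIN(y, a) → y = 2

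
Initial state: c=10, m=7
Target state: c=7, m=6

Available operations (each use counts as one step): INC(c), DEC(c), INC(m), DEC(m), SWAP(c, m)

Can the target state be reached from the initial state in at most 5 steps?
Yes

Path (4 steps): DEC(c) → DEC(c) → DEC(c) → DEC(m)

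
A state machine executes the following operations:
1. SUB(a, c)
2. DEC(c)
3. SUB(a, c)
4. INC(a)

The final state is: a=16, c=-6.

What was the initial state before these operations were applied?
a=4, c=-5

Working backwards:
Final state: a=16, c=-6
Before step 4 (INC(a)): a=15, c=-6
Before step 3 (SUB(a, c)): a=9, c=-6
Before step 2 (DEC(c)): a=9, c=-5
Before step 1 (SUB(a, c)): a=4, c=-5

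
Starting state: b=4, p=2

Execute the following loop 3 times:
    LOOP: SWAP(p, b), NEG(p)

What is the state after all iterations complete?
b=-2, p=4

Iteration trace:
Start: b=4, p=2
After iteration 1: b=2, p=-4
After iteration 2: b=-4, p=-2
After iteration 3: b=-2, p=4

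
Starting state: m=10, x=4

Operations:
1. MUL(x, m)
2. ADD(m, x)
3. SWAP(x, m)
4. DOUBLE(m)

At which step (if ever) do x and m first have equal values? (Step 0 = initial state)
Never

x and m never become equal during execution.

Comparing values at each step:
Initial: x=4, m=10
After step 1: x=40, m=10
After step 2: x=40, m=50
After step 3: x=50, m=40
After step 4: x=50, m=80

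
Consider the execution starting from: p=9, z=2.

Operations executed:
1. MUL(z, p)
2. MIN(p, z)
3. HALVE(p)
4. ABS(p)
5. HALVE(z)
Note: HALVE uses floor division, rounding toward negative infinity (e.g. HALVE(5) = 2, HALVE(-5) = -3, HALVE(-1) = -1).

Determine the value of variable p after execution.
p = 4

Tracing execution:
Step 1: MUL(z, p) → p = 9
Step 2: MIN(p, z) → p = 9
Step 3: HALVE(p) → p = 4
Step 4: ABS(p) → p = 4
Step 5: HALVE(z) → p = 4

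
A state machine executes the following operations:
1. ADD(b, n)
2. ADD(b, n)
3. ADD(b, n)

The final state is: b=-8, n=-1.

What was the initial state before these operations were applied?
b=-5, n=-1

Working backwards:
Final state: b=-8, n=-1
Before step 3 (ADD(b, n)): b=-7, n=-1
Before step 2 (ADD(b, n)): b=-6, n=-1
Before step 1 (ADD(b, n)): b=-5, n=-1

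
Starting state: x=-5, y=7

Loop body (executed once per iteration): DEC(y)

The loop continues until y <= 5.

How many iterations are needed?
2

Tracing iterations:
Initial: x=-5, y=7
After iteration 1: x=-5, y=6
After iteration 2: x=-5, y=5
y <= 5 now holds, so the loop exits after 2 iterations.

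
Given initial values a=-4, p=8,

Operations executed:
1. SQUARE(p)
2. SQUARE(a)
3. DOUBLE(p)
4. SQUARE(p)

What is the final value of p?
p = 16384

Tracing execution:
Step 1: SQUARE(p) → p = 64
Step 2: SQUARE(a) → p = 64
Step 3: DOUBLE(p) → p = 128
Step 4: SQUARE(p) → p = 16384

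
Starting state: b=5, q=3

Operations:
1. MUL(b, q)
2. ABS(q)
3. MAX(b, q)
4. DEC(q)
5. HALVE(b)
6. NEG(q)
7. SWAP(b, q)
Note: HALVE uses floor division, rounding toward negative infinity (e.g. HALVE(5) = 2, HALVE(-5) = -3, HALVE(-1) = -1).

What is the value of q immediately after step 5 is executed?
q = 2

Tracing q through execution:
Initial: q = 3
After step 1 (MUL(b, q)): q = 3
After step 2 (ABS(q)): q = 3
After step 3 (MAX(b, q)): q = 3
After step 4 (DEC(q)): q = 2
After step 5 (HALVE(b)): q = 2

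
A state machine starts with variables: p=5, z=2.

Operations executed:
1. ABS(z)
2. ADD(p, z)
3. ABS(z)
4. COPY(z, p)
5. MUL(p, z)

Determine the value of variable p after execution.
p = 49

Tracing execution:
Step 1: ABS(z) → p = 5
Step 2: ADD(p, z) → p = 7
Step 3: ABS(z) → p = 7
Step 4: COPY(z, p) → p = 7
Step 5: MUL(p, z) → p = 49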